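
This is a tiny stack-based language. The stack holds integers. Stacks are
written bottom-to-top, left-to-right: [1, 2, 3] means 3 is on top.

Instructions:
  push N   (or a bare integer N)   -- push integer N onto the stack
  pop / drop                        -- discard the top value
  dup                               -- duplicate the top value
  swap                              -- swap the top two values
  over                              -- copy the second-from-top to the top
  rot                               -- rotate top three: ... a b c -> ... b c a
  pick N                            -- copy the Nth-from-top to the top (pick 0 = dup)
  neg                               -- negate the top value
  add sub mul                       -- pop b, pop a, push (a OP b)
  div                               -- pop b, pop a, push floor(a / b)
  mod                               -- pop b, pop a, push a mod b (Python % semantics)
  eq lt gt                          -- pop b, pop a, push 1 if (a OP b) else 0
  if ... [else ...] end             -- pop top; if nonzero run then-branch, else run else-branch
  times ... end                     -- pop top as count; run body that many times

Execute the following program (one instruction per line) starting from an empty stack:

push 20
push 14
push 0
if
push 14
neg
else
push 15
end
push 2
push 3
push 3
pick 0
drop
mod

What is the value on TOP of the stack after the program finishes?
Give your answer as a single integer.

Answer: 0

Derivation:
After 'push 20': [20]
After 'push 14': [20, 14]
After 'push 0': [20, 14, 0]
After 'if': [20, 14]
After 'push 15': [20, 14, 15]
After 'push 2': [20, 14, 15, 2]
After 'push 3': [20, 14, 15, 2, 3]
After 'push 3': [20, 14, 15, 2, 3, 3]
After 'pick 0': [20, 14, 15, 2, 3, 3, 3]
After 'drop': [20, 14, 15, 2, 3, 3]
After 'mod': [20, 14, 15, 2, 0]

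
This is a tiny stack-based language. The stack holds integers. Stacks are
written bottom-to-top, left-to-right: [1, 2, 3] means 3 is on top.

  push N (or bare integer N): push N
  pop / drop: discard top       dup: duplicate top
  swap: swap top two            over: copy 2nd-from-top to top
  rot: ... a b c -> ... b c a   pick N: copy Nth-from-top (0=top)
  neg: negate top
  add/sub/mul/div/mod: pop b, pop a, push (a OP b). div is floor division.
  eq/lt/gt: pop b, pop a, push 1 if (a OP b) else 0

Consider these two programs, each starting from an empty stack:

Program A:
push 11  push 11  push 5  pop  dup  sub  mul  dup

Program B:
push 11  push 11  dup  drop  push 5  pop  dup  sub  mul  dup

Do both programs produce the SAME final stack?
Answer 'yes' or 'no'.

Answer: yes

Derivation:
Program A trace:
  After 'push 11': [11]
  After 'push 11': [11, 11]
  After 'push 5': [11, 11, 5]
  After 'pop': [11, 11]
  After 'dup': [11, 11, 11]
  After 'sub': [11, 0]
  After 'mul': [0]
  After 'dup': [0, 0]
Program A final stack: [0, 0]

Program B trace:
  After 'push 11': [11]
  After 'push 11': [11, 11]
  After 'dup': [11, 11, 11]
  After 'drop': [11, 11]
  After 'push 5': [11, 11, 5]
  After 'pop': [11, 11]
  After 'dup': [11, 11, 11]
  After 'sub': [11, 0]
  After 'mul': [0]
  After 'dup': [0, 0]
Program B final stack: [0, 0]
Same: yes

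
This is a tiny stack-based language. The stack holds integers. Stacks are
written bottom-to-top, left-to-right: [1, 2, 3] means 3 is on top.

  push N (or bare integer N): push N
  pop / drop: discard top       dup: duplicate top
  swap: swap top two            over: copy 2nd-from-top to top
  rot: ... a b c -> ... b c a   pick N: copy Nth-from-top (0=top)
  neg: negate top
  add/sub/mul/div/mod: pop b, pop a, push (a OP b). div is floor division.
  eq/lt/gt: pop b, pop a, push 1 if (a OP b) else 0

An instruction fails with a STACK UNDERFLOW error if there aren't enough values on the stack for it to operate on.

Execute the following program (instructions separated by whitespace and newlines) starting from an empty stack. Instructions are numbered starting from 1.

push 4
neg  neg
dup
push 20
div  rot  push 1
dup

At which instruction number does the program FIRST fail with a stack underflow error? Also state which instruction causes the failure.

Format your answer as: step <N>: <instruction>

Answer: step 7: rot

Derivation:
Step 1 ('push 4'): stack = [4], depth = 1
Step 2 ('neg'): stack = [-4], depth = 1
Step 3 ('neg'): stack = [4], depth = 1
Step 4 ('dup'): stack = [4, 4], depth = 2
Step 5 ('push 20'): stack = [4, 4, 20], depth = 3
Step 6 ('div'): stack = [4, 0], depth = 2
Step 7 ('rot'): needs 3 value(s) but depth is 2 — STACK UNDERFLOW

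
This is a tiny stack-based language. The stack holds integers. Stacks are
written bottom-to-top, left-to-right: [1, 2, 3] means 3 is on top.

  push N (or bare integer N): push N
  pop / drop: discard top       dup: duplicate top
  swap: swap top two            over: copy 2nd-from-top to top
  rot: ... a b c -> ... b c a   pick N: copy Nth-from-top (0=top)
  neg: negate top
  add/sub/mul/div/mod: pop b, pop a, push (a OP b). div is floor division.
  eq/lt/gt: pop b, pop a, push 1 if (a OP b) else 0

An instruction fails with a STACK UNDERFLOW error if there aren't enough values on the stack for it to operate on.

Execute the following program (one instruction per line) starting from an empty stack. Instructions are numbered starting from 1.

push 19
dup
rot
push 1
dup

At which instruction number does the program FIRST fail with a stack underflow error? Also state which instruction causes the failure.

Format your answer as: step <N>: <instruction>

Answer: step 3: rot

Derivation:
Step 1 ('push 19'): stack = [19], depth = 1
Step 2 ('dup'): stack = [19, 19], depth = 2
Step 3 ('rot'): needs 3 value(s) but depth is 2 — STACK UNDERFLOW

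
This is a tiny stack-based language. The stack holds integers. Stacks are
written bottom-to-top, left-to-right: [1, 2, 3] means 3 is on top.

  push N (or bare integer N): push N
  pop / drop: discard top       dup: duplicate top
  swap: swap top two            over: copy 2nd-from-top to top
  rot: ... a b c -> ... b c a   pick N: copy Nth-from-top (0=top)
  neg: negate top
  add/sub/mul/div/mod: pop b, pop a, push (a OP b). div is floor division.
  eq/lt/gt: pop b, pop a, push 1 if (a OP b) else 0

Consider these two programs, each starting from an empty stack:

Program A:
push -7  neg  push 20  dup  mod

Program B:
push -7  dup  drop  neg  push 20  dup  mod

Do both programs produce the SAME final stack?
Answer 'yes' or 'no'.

Answer: yes

Derivation:
Program A trace:
  After 'push -7': [-7]
  After 'neg': [7]
  After 'push 20': [7, 20]
  After 'dup': [7, 20, 20]
  After 'mod': [7, 0]
Program A final stack: [7, 0]

Program B trace:
  After 'push -7': [-7]
  After 'dup': [-7, -7]
  After 'drop': [-7]
  After 'neg': [7]
  After 'push 20': [7, 20]
  After 'dup': [7, 20, 20]
  After 'mod': [7, 0]
Program B final stack: [7, 0]
Same: yes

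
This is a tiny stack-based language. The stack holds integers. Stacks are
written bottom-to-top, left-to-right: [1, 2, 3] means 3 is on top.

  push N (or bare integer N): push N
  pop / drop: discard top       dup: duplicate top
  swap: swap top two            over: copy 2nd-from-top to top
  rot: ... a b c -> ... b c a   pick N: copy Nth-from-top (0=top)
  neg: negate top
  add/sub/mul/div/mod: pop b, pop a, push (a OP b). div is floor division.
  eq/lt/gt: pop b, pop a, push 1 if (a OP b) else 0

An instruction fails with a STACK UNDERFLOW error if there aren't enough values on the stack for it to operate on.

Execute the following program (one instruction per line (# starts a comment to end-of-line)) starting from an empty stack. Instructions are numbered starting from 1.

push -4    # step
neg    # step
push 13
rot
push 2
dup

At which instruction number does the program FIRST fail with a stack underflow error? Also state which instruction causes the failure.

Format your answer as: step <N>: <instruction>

Step 1 ('push -4'): stack = [-4], depth = 1
Step 2 ('neg'): stack = [4], depth = 1
Step 3 ('push 13'): stack = [4, 13], depth = 2
Step 4 ('rot'): needs 3 value(s) but depth is 2 — STACK UNDERFLOW

Answer: step 4: rot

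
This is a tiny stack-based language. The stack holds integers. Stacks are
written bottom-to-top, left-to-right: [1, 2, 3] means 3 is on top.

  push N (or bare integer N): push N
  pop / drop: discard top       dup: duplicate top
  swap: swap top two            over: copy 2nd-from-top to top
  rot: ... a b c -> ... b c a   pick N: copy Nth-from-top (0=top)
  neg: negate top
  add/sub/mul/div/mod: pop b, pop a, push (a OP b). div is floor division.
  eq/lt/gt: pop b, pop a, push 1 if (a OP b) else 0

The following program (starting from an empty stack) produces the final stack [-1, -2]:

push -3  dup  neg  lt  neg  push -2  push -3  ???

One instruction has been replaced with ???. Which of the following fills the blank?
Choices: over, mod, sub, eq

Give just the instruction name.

Answer: mod

Derivation:
Stack before ???: [-1, -2, -3]
Stack after ???:  [-1, -2]
Checking each choice:
  over: produces [-1, -2, -3, -2]
  mod: MATCH
  sub: produces [-1, 1]
  eq: produces [-1, 0]


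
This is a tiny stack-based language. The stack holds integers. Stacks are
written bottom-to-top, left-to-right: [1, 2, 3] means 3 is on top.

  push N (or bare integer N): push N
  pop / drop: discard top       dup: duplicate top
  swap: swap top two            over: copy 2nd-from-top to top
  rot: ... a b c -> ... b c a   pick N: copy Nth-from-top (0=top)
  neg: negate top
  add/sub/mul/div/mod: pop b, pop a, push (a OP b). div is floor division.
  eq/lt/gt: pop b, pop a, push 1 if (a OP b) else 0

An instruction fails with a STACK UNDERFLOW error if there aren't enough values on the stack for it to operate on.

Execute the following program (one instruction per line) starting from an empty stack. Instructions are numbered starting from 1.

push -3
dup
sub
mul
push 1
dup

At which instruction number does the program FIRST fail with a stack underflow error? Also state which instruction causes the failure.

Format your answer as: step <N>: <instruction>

Answer: step 4: mul

Derivation:
Step 1 ('push -3'): stack = [-3], depth = 1
Step 2 ('dup'): stack = [-3, -3], depth = 2
Step 3 ('sub'): stack = [0], depth = 1
Step 4 ('mul'): needs 2 value(s) but depth is 1 — STACK UNDERFLOW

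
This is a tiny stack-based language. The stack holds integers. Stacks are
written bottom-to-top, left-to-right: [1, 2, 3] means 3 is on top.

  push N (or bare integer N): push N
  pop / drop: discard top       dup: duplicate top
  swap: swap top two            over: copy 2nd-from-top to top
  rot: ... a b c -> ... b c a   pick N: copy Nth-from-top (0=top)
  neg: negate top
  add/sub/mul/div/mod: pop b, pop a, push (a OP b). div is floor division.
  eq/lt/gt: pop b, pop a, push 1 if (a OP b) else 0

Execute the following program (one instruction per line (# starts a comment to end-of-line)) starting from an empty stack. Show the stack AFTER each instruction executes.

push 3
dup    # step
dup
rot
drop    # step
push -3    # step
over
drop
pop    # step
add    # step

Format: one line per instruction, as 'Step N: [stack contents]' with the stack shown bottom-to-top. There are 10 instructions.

Step 1: [3]
Step 2: [3, 3]
Step 3: [3, 3, 3]
Step 4: [3, 3, 3]
Step 5: [3, 3]
Step 6: [3, 3, -3]
Step 7: [3, 3, -3, 3]
Step 8: [3, 3, -3]
Step 9: [3, 3]
Step 10: [6]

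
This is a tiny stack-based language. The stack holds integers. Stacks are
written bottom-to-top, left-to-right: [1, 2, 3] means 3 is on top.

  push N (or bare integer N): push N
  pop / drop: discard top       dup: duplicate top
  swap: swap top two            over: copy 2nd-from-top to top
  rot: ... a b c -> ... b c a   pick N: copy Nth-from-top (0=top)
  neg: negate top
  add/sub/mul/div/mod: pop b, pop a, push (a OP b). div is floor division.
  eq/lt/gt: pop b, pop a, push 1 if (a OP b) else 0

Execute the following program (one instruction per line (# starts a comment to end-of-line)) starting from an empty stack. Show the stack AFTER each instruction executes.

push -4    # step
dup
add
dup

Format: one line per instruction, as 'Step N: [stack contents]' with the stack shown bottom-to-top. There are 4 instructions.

Step 1: [-4]
Step 2: [-4, -4]
Step 3: [-8]
Step 4: [-8, -8]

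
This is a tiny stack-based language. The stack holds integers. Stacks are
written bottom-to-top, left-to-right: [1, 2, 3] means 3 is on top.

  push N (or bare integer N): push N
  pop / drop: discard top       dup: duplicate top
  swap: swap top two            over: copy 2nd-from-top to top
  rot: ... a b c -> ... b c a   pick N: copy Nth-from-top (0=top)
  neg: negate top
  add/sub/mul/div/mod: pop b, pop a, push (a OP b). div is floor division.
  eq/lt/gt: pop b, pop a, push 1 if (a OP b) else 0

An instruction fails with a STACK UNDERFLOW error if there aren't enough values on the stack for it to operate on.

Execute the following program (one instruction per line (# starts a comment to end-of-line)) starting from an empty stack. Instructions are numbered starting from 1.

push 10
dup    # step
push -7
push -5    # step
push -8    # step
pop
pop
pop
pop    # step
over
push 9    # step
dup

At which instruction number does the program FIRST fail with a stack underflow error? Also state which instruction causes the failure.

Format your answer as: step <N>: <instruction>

Step 1 ('push 10'): stack = [10], depth = 1
Step 2 ('dup'): stack = [10, 10], depth = 2
Step 3 ('push -7'): stack = [10, 10, -7], depth = 3
Step 4 ('push -5'): stack = [10, 10, -7, -5], depth = 4
Step 5 ('push -8'): stack = [10, 10, -7, -5, -8], depth = 5
Step 6 ('pop'): stack = [10, 10, -7, -5], depth = 4
Step 7 ('pop'): stack = [10, 10, -7], depth = 3
Step 8 ('pop'): stack = [10, 10], depth = 2
Step 9 ('pop'): stack = [10], depth = 1
Step 10 ('over'): needs 2 value(s) but depth is 1 — STACK UNDERFLOW

Answer: step 10: over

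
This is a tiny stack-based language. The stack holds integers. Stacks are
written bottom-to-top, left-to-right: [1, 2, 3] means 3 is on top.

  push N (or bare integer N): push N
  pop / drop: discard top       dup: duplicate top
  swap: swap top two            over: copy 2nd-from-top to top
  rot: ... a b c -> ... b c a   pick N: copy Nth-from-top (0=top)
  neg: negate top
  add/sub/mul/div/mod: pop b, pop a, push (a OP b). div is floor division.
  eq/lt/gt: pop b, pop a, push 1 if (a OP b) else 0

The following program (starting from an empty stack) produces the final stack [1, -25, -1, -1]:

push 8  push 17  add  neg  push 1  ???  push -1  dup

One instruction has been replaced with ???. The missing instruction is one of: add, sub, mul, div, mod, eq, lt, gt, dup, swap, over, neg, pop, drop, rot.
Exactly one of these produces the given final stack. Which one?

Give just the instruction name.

Answer: swap

Derivation:
Stack before ???: [-25, 1]
Stack after ???:  [1, -25]
The instruction that transforms [-25, 1] -> [1, -25] is: swap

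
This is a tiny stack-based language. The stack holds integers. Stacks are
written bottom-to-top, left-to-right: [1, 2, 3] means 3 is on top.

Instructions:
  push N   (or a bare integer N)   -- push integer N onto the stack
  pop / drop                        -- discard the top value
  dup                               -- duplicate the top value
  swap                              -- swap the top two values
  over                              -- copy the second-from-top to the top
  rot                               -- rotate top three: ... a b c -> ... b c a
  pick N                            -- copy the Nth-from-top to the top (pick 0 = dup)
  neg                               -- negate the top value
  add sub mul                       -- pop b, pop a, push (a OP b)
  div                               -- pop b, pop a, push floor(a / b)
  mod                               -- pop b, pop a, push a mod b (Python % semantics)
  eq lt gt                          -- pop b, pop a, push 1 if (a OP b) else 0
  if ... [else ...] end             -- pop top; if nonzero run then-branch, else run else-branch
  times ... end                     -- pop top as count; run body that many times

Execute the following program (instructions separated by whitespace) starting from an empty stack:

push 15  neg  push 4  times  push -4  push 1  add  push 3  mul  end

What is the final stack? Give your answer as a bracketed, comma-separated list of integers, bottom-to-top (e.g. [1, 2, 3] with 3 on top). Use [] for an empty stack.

After 'push 15': [15]
After 'neg': [-15]
After 'push 4': [-15, 4]
After 'times': [-15]
After 'push -4': [-15, -4]
After 'push 1': [-15, -4, 1]
After 'add': [-15, -3]
After 'push 3': [-15, -3, 3]
After 'mul': [-15, -9]
After 'push -4': [-15, -9, -4]
After 'push 1': [-15, -9, -4, 1]
After 'add': [-15, -9, -3]
After 'push 3': [-15, -9, -3, 3]
After 'mul': [-15, -9, -9]
After 'push -4': [-15, -9, -9, -4]
After 'push 1': [-15, -9, -9, -4, 1]
After 'add': [-15, -9, -9, -3]
After 'push 3': [-15, -9, -9, -3, 3]
After 'mul': [-15, -9, -9, -9]
After 'push -4': [-15, -9, -9, -9, -4]
After 'push 1': [-15, -9, -9, -9, -4, 1]
After 'add': [-15, -9, -9, -9, -3]
After 'push 3': [-15, -9, -9, -9, -3, 3]
After 'mul': [-15, -9, -9, -9, -9]

Answer: [-15, -9, -9, -9, -9]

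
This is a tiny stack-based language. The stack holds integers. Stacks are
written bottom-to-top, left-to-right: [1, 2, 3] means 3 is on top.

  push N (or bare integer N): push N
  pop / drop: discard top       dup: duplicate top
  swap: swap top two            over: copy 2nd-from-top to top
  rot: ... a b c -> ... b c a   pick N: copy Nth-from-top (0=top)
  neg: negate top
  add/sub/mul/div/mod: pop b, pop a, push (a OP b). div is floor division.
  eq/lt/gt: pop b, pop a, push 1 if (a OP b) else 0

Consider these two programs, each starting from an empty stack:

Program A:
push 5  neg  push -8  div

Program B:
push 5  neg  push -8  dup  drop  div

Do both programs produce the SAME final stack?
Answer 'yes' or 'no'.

Answer: yes

Derivation:
Program A trace:
  After 'push 5': [5]
  After 'neg': [-5]
  After 'push -8': [-5, -8]
  After 'div': [0]
Program A final stack: [0]

Program B trace:
  After 'push 5': [5]
  After 'neg': [-5]
  After 'push -8': [-5, -8]
  After 'dup': [-5, -8, -8]
  After 'drop': [-5, -8]
  After 'div': [0]
Program B final stack: [0]
Same: yes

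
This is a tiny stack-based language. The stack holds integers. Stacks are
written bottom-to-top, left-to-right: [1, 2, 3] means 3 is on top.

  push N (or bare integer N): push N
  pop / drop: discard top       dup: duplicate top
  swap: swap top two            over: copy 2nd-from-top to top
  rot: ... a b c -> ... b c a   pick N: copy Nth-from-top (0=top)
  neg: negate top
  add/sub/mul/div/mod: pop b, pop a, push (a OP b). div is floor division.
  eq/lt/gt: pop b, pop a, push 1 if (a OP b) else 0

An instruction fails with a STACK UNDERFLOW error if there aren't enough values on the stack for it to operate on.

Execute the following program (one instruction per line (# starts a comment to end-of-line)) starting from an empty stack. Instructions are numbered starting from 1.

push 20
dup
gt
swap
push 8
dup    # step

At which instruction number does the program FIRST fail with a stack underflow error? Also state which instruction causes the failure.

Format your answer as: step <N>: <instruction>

Answer: step 4: swap

Derivation:
Step 1 ('push 20'): stack = [20], depth = 1
Step 2 ('dup'): stack = [20, 20], depth = 2
Step 3 ('gt'): stack = [0], depth = 1
Step 4 ('swap'): needs 2 value(s) but depth is 1 — STACK UNDERFLOW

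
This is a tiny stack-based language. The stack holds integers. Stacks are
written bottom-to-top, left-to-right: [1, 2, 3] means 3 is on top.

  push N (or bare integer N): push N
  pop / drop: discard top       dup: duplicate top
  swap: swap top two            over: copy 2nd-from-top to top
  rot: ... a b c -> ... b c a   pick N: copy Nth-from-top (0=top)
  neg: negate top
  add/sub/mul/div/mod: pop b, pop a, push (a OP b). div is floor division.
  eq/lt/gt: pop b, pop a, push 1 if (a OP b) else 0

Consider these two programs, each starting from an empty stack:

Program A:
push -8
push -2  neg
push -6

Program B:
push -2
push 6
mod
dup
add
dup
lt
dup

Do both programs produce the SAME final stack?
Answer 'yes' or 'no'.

Answer: no

Derivation:
Program A trace:
  After 'push -8': [-8]
  After 'push -2': [-8, -2]
  After 'neg': [-8, 2]
  After 'push -6': [-8, 2, -6]
Program A final stack: [-8, 2, -6]

Program B trace:
  After 'push -2': [-2]
  After 'push 6': [-2, 6]
  After 'mod': [4]
  After 'dup': [4, 4]
  After 'add': [8]
  After 'dup': [8, 8]
  After 'lt': [0]
  After 'dup': [0, 0]
Program B final stack: [0, 0]
Same: no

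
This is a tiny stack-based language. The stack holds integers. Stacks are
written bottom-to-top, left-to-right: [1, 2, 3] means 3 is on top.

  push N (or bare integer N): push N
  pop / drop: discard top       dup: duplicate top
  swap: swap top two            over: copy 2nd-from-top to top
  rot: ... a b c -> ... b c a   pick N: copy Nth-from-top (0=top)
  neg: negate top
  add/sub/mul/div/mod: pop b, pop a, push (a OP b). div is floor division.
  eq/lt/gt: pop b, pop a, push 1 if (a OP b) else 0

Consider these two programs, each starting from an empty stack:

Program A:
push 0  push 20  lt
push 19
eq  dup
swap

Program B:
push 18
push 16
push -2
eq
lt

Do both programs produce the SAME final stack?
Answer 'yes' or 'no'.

Program A trace:
  After 'push 0': [0]
  After 'push 20': [0, 20]
  After 'lt': [1]
  After 'push 19': [1, 19]
  After 'eq': [0]
  After 'dup': [0, 0]
  After 'swap': [0, 0]
Program A final stack: [0, 0]

Program B trace:
  After 'push 18': [18]
  After 'push 16': [18, 16]
  After 'push -2': [18, 16, -2]
  After 'eq': [18, 0]
  After 'lt': [0]
Program B final stack: [0]
Same: no

Answer: no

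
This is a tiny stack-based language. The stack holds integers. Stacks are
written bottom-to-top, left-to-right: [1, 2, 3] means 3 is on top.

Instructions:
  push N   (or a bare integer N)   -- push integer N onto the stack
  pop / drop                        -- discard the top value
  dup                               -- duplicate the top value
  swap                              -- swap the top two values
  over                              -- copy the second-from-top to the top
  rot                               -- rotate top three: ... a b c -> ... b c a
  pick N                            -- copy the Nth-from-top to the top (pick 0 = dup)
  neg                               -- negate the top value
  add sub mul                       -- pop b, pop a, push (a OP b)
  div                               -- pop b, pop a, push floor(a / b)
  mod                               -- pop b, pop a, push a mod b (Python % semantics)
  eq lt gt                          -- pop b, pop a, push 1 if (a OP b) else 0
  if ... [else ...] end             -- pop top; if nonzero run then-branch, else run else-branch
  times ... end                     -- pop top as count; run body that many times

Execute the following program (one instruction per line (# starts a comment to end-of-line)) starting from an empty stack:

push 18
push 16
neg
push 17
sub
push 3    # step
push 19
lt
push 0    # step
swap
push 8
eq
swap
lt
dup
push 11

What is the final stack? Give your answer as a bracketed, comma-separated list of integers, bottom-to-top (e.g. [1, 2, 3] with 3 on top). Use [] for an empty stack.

After 'push 18': [18]
After 'push 16': [18, 16]
After 'neg': [18, -16]
After 'push 17': [18, -16, 17]
After 'sub': [18, -33]
After 'push 3': [18, -33, 3]
After 'push 19': [18, -33, 3, 19]
After 'lt': [18, -33, 1]
After 'push 0': [18, -33, 1, 0]
After 'swap': [18, -33, 0, 1]
After 'push 8': [18, -33, 0, 1, 8]
After 'eq': [18, -33, 0, 0]
After 'swap': [18, -33, 0, 0]
After 'lt': [18, -33, 0]
After 'dup': [18, -33, 0, 0]
After 'push 11': [18, -33, 0, 0, 11]

Answer: [18, -33, 0, 0, 11]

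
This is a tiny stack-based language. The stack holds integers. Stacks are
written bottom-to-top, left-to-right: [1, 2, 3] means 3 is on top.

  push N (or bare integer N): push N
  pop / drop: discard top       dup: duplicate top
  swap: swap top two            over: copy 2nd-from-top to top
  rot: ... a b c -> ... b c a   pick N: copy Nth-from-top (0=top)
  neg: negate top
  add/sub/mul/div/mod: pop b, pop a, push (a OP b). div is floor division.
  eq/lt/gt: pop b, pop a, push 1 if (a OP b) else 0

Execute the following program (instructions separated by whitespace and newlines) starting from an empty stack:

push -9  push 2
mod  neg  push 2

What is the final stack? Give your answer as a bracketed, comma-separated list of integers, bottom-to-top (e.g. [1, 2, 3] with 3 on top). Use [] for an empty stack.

After 'push -9': [-9]
After 'push 2': [-9, 2]
After 'mod': [1]
After 'neg': [-1]
After 'push 2': [-1, 2]

Answer: [-1, 2]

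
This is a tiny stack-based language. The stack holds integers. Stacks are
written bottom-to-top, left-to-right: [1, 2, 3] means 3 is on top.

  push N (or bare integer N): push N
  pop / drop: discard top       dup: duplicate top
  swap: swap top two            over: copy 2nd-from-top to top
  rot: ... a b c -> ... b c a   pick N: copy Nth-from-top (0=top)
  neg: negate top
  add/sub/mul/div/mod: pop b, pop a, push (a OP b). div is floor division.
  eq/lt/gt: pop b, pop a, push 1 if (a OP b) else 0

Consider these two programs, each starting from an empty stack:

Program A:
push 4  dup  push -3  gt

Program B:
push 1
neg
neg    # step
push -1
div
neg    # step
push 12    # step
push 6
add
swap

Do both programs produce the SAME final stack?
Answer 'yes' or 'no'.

Program A trace:
  After 'push 4': [4]
  After 'dup': [4, 4]
  After 'push -3': [4, 4, -3]
  After 'gt': [4, 1]
Program A final stack: [4, 1]

Program B trace:
  After 'push 1': [1]
  After 'neg': [-1]
  After 'neg': [1]
  After 'push -1': [1, -1]
  After 'div': [-1]
  After 'neg': [1]
  After 'push 12': [1, 12]
  After 'push 6': [1, 12, 6]
  After 'add': [1, 18]
  After 'swap': [18, 1]
Program B final stack: [18, 1]
Same: no

Answer: no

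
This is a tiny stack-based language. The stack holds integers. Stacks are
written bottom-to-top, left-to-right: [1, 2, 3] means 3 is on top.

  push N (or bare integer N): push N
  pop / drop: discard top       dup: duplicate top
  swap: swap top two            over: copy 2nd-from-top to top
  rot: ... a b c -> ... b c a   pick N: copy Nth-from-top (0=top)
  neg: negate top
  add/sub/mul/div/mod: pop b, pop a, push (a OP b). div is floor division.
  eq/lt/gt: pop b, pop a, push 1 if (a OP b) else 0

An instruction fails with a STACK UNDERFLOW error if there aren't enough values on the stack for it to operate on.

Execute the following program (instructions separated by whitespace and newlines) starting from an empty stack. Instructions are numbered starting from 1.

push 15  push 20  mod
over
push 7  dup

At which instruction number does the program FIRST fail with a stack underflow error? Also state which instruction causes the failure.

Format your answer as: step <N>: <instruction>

Answer: step 4: over

Derivation:
Step 1 ('push 15'): stack = [15], depth = 1
Step 2 ('push 20'): stack = [15, 20], depth = 2
Step 3 ('mod'): stack = [15], depth = 1
Step 4 ('over'): needs 2 value(s) but depth is 1 — STACK UNDERFLOW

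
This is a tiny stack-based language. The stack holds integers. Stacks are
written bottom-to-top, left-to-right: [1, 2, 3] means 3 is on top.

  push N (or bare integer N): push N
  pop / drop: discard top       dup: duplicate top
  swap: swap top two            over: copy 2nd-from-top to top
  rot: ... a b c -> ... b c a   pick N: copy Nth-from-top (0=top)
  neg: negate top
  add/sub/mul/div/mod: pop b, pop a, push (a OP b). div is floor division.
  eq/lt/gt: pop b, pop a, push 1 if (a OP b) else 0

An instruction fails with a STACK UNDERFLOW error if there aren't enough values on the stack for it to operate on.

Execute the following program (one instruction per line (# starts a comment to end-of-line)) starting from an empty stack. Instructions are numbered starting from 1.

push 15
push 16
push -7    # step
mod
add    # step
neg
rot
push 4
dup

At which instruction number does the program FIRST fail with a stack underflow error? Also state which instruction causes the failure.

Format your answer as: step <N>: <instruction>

Step 1 ('push 15'): stack = [15], depth = 1
Step 2 ('push 16'): stack = [15, 16], depth = 2
Step 3 ('push -7'): stack = [15, 16, -7], depth = 3
Step 4 ('mod'): stack = [15, -5], depth = 2
Step 5 ('add'): stack = [10], depth = 1
Step 6 ('neg'): stack = [-10], depth = 1
Step 7 ('rot'): needs 3 value(s) but depth is 1 — STACK UNDERFLOW

Answer: step 7: rot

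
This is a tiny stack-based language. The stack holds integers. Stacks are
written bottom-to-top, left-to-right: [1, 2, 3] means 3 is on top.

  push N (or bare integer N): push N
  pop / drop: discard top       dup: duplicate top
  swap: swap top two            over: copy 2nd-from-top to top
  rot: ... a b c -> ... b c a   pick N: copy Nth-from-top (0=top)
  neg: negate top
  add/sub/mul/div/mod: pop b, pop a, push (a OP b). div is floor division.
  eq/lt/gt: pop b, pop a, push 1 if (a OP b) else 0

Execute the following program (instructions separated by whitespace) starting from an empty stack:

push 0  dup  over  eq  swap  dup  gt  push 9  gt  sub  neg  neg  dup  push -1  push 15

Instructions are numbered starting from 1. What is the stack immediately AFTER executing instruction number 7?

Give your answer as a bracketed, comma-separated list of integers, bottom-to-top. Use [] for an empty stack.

Step 1 ('push 0'): [0]
Step 2 ('dup'): [0, 0]
Step 3 ('over'): [0, 0, 0]
Step 4 ('eq'): [0, 1]
Step 5 ('swap'): [1, 0]
Step 6 ('dup'): [1, 0, 0]
Step 7 ('gt'): [1, 0]

Answer: [1, 0]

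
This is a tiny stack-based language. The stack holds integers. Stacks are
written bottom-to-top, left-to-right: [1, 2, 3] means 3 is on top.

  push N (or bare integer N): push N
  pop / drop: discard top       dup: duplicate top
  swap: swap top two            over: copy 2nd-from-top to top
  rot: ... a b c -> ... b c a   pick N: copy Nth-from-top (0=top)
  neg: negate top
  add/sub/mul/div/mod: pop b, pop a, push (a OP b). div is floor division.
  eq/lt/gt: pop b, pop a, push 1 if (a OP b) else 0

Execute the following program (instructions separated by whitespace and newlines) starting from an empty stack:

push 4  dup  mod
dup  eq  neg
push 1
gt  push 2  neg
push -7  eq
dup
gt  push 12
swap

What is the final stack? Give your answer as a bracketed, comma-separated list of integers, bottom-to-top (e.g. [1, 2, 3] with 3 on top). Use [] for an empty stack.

Answer: [0, 12, 0]

Derivation:
After 'push 4': [4]
After 'dup': [4, 4]
After 'mod': [0]
After 'dup': [0, 0]
After 'eq': [1]
After 'neg': [-1]
After 'push 1': [-1, 1]
After 'gt': [0]
After 'push 2': [0, 2]
After 'neg': [0, -2]
After 'push -7': [0, -2, -7]
After 'eq': [0, 0]
After 'dup': [0, 0, 0]
After 'gt': [0, 0]
After 'push 12': [0, 0, 12]
After 'swap': [0, 12, 0]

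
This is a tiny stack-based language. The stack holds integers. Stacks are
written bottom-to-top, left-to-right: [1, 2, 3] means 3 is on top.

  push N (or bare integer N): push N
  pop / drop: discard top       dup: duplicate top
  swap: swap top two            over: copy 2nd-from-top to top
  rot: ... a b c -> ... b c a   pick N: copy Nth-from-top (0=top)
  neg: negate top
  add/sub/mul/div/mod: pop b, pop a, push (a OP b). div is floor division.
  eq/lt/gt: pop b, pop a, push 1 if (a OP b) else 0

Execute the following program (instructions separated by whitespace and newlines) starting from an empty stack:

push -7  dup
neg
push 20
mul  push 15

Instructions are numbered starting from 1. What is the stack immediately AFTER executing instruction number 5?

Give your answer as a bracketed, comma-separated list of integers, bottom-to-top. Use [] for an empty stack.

Step 1 ('push -7'): [-7]
Step 2 ('dup'): [-7, -7]
Step 3 ('neg'): [-7, 7]
Step 4 ('push 20'): [-7, 7, 20]
Step 5 ('mul'): [-7, 140]

Answer: [-7, 140]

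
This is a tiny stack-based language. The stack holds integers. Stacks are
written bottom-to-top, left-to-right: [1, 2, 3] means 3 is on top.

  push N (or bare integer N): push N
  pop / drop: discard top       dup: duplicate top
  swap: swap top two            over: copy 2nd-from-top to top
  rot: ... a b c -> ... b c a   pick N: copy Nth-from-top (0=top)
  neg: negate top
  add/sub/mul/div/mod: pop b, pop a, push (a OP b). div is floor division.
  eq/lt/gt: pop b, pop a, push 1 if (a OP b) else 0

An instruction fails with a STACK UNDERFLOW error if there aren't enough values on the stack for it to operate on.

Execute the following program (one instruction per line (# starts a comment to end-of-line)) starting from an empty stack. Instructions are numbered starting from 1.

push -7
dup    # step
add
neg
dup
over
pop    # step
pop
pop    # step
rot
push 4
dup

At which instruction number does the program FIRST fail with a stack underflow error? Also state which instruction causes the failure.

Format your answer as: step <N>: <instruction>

Step 1 ('push -7'): stack = [-7], depth = 1
Step 2 ('dup'): stack = [-7, -7], depth = 2
Step 3 ('add'): stack = [-14], depth = 1
Step 4 ('neg'): stack = [14], depth = 1
Step 5 ('dup'): stack = [14, 14], depth = 2
Step 6 ('over'): stack = [14, 14, 14], depth = 3
Step 7 ('pop'): stack = [14, 14], depth = 2
Step 8 ('pop'): stack = [14], depth = 1
Step 9 ('pop'): stack = [], depth = 0
Step 10 ('rot'): needs 3 value(s) but depth is 0 — STACK UNDERFLOW

Answer: step 10: rot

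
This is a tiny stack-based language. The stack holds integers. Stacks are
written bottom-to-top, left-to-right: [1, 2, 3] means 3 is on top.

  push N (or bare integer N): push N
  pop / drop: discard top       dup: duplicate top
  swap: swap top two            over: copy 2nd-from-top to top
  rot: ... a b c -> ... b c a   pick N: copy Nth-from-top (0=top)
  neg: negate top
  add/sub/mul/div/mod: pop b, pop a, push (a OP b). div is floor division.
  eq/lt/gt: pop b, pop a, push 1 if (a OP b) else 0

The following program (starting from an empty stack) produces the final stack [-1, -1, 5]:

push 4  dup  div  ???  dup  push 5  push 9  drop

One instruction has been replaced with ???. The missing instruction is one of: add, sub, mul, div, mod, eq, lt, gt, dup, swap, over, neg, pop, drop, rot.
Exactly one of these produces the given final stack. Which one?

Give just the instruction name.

Answer: neg

Derivation:
Stack before ???: [1]
Stack after ???:  [-1]
The instruction that transforms [1] -> [-1] is: neg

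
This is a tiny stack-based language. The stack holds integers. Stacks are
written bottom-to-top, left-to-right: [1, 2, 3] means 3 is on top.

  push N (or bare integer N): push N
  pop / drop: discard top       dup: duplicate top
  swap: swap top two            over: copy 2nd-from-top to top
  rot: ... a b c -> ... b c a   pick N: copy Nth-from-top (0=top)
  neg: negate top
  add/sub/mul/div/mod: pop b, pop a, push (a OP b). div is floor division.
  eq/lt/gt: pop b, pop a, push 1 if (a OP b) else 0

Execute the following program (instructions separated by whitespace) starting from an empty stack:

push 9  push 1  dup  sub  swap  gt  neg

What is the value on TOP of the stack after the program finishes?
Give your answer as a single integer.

Answer: 0

Derivation:
After 'push 9': [9]
After 'push 1': [9, 1]
After 'dup': [9, 1, 1]
After 'sub': [9, 0]
After 'swap': [0, 9]
After 'gt': [0]
After 'neg': [0]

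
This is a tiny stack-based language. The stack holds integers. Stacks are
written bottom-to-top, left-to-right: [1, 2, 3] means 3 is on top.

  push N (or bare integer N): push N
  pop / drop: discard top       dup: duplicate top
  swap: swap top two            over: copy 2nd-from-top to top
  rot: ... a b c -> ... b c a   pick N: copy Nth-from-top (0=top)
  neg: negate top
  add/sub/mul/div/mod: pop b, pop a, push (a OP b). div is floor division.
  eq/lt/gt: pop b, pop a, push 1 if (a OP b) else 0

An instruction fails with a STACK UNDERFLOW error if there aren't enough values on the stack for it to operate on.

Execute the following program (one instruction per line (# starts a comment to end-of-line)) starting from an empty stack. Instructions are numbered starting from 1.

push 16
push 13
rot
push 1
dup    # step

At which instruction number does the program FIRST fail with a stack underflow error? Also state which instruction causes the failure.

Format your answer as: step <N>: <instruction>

Answer: step 3: rot

Derivation:
Step 1 ('push 16'): stack = [16], depth = 1
Step 2 ('push 13'): stack = [16, 13], depth = 2
Step 3 ('rot'): needs 3 value(s) but depth is 2 — STACK UNDERFLOW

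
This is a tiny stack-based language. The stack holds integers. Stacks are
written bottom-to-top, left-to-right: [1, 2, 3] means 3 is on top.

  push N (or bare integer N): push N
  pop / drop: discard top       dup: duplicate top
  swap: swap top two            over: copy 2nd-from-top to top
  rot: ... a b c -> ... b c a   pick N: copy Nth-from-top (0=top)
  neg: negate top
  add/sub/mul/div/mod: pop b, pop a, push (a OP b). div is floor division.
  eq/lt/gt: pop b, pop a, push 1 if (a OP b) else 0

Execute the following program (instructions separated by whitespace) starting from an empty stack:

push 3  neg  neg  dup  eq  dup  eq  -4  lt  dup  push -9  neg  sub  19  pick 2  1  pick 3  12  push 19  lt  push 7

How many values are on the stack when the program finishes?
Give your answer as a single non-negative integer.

Answer: 8

Derivation:
After 'push 3': stack = [3] (depth 1)
After 'neg': stack = [-3] (depth 1)
After 'neg': stack = [3] (depth 1)
After 'dup': stack = [3, 3] (depth 2)
After 'eq': stack = [1] (depth 1)
After 'dup': stack = [1, 1] (depth 2)
After 'eq': stack = [1] (depth 1)
After 'push -4': stack = [1, -4] (depth 2)
After 'lt': stack = [0] (depth 1)
After 'dup': stack = [0, 0] (depth 2)
  ...
After 'neg': stack = [0, 0, 9] (depth 3)
After 'sub': stack = [0, -9] (depth 2)
After 'push 19': stack = [0, -9, 19] (depth 3)
After 'pick 2': stack = [0, -9, 19, 0] (depth 4)
After 'push 1': stack = [0, -9, 19, 0, 1] (depth 5)
After 'pick 3': stack = [0, -9, 19, 0, 1, -9] (depth 6)
After 'push 12': stack = [0, -9, 19, 0, 1, -9, 12] (depth 7)
After 'push 19': stack = [0, -9, 19, 0, 1, -9, 12, 19] (depth 8)
After 'lt': stack = [0, -9, 19, 0, 1, -9, 1] (depth 7)
After 'push 7': stack = [0, -9, 19, 0, 1, -9, 1, 7] (depth 8)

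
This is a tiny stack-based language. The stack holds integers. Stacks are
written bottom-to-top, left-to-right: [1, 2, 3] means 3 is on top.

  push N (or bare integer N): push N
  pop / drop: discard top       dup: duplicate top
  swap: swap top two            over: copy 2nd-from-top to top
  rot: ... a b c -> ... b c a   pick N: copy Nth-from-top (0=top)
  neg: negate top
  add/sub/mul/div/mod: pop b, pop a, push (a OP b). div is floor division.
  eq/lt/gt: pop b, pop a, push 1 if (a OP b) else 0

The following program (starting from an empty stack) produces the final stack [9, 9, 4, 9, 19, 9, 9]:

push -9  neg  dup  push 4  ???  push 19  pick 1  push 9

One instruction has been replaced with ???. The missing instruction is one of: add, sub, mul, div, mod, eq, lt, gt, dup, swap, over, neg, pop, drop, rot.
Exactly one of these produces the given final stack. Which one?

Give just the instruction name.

Stack before ???: [9, 9, 4]
Stack after ???:  [9, 9, 4, 9]
The instruction that transforms [9, 9, 4] -> [9, 9, 4, 9] is: over

Answer: over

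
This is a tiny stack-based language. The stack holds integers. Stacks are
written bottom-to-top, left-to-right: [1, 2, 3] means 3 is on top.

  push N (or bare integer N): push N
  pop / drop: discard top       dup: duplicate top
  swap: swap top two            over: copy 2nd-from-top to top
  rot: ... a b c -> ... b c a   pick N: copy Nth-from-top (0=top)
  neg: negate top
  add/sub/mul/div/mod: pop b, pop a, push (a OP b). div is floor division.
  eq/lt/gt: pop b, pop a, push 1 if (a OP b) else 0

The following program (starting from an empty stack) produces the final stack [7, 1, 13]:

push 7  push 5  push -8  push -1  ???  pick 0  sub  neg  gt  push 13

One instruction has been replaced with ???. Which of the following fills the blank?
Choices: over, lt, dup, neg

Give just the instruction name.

Stack before ???: [7, 5, -8, -1]
Stack after ???:  [7, 5, 1]
Checking each choice:
  over: produces [7, 5, -8, 0, 13]
  lt: MATCH
  dup: produces [7, 5, -8, 0, 13]
  neg: produces [7, 5, 0, 13]


Answer: lt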